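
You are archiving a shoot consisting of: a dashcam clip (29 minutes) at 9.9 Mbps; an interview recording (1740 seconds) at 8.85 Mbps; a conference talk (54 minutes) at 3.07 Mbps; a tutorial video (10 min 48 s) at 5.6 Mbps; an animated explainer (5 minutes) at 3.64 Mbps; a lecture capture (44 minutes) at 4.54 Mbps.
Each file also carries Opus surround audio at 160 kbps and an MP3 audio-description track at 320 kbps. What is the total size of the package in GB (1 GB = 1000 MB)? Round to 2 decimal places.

Audio total: 160 + 320 = 480 kbps = 0.480 Mbps.
dashcam clip: 10.380 Mbps × 1740 s = 18061.2 Mb
interview recording: 9.330 Mbps × 1740 s = 16234.2 Mb
conference talk: 3.550 Mbps × 3240 s = 11502.0 Mb
tutorial video: 6.080 Mbps × 648 s = 3939.8 Mb
animated explainer: 4.120 Mbps × 300 s = 1236.0 Mb
lecture capture: 5.020 Mbps × 2640 s = 13252.8 Mb
Total: 64226.0 Mb = 8028.3 MB.
= 8.028 GB.

8.03 GB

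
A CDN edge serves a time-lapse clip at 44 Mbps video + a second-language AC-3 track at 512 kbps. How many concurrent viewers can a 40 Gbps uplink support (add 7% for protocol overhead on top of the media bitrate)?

839

Audio: 512 kbps = 0.512 Mbps.
Per-viewer media rate: 44.512 Mbps.
On the wire with 7% overhead: 47.628 Mbps.
40 Gbps = 40,000 Mbps; 40,000 / 47.628 = 839.84 → 839 viewers.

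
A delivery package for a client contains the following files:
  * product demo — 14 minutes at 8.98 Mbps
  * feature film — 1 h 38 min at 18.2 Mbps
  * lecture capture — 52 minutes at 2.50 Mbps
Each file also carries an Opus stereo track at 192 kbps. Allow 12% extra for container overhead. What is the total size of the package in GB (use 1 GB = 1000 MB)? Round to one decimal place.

17.4 GB

Audio: 192 kbps = 0.192 Mbps.
product demo: 9.172 Mbps × 840 s × 1.12 = 8629.0 Mb
feature film: 18.392 Mbps × 5880 s × 1.12 = 121122.4 Mb
lecture capture: 2.692 Mbps × 3120 s × 1.12 = 9406.9 Mb
Total: 139158.3 Mb = 17394.8 MB.
= 17.39 GB.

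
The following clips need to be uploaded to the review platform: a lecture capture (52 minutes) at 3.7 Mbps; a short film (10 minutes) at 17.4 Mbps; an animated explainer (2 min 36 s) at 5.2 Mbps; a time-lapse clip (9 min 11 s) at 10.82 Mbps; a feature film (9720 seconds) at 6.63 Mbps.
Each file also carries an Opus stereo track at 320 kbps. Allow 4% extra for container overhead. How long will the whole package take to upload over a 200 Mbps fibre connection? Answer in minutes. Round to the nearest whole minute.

Audio: 320 kbps = 0.320 Mbps.
lecture capture: 4.020 Mbps × 3120 s × 1.04 = 13044.1 Mb
short film: 17.720 Mbps × 600 s × 1.04 = 11057.3 Mb
animated explainer: 5.520 Mbps × 156 s × 1.04 = 895.6 Mb
time-lapse clip: 11.140 Mbps × 551 s × 1.04 = 6383.7 Mb
feature film: 6.950 Mbps × 9720 s × 1.04 = 70256.2 Mb
Total: 101636.8 Mb = 12704.6 MB.
At 200 Mbps: 101636.8 / 200 = 508 s ≈ 8.47 minutes.

8 minutes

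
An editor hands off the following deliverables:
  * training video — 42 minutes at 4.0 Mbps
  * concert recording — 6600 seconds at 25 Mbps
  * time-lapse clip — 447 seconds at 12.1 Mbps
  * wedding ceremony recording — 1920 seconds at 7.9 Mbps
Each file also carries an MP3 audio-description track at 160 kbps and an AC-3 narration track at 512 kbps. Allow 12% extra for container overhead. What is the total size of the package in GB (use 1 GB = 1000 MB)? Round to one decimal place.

28.5 GB

Audio total: 160 + 512 = 672 kbps = 0.672 Mbps.
training video: 4.672 Mbps × 2520 s × 1.12 = 13186.3 Mb
concert recording: 25.672 Mbps × 6600 s × 1.12 = 189767.4 Mb
time-lapse clip: 12.772 Mbps × 447 s × 1.12 = 6394.2 Mb
wedding ceremony recording: 8.572 Mbps × 1920 s × 1.12 = 18433.2 Mb
Total: 227781.1 Mb = 28472.6 MB.
= 28.47 GB.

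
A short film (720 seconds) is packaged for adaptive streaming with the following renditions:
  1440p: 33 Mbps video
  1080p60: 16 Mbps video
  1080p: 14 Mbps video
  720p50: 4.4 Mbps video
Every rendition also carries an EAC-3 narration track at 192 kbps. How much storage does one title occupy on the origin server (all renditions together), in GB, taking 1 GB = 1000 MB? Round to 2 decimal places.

6.14 GB

Audio: 192 kbps = 0.192 Mbps.
Sum of rendition bitrates: (33+0.192) + (16+0.192) + (14+0.192) + (4.4+0.192) = 68.168 Mbps.
× 720 s = 49,081 Mb = 6,135 MB = 6.135 GB.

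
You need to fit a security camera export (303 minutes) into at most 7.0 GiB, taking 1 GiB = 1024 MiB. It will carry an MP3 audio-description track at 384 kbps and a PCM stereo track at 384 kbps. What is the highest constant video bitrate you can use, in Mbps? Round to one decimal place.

Budget: 7.0 GiB = 60129.5 Mb.
303 min = 18180 s
Total bitrate budget: 60129.5 Mb / 18180 s = 3.307 Mbps.
Audio total: 384 + 384 = 768 kbps = 0.768 Mbps.
Video: 3.307 − 0.768 = 2.539 Mbps.

2.5 Mbps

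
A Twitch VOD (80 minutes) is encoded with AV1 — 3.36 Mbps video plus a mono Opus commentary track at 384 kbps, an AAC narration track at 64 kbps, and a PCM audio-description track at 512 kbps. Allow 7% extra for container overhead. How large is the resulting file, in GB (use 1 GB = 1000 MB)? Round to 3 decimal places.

80 min = 4800 s
Audio total: 384 + 64 + 512 = 960 kbps = 0.960 Mbps.
Total bitrate: 3.36 + 0.960 = 4.320 Mbps.
Stream data: 4.320 Mbps × 4800 s = 20736.0 Mb.
With 7% container overhead: ×1.07.
22,188 Mb ÷ 8 = 2,773 MB → 2.773 GB.

2.773 GB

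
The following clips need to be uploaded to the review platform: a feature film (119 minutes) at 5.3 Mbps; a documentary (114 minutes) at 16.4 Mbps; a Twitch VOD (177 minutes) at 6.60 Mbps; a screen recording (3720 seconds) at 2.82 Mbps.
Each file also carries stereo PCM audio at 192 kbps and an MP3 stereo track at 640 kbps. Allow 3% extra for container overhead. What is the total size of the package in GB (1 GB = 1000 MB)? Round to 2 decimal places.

32.72 GB

Audio total: 192 + 640 = 832 kbps = 0.832 Mbps.
feature film: 6.132 Mbps × 7140 s × 1.03 = 45096.0 Mb
documentary: 17.232 Mbps × 6840 s × 1.03 = 121402.9 Mb
Twitch VOD: 7.432 Mbps × 10620 s × 1.03 = 81295.7 Mb
screen recording: 3.652 Mbps × 3720 s × 1.03 = 13993.0 Mb
Total: 261787.5 Mb = 32723.4 MB.
= 32.72 GB.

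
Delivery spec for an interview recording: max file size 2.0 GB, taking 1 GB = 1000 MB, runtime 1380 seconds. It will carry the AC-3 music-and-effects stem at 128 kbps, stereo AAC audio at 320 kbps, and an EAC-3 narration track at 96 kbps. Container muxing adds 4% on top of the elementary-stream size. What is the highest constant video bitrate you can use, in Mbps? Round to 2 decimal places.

Budget: 2.0 GB = 16000.0 Mb.
Stream payload after overhead: 16000.0 / 1.04 = 15384.6 Mb.
Total bitrate budget: 15384.6 Mb / 1380 s = 11.148 Mbps.
Audio total: 128 + 320 + 96 = 544 kbps = 0.544 Mbps.
Video: 11.148 − 0.544 = 10.604 Mbps.

10.60 Mbps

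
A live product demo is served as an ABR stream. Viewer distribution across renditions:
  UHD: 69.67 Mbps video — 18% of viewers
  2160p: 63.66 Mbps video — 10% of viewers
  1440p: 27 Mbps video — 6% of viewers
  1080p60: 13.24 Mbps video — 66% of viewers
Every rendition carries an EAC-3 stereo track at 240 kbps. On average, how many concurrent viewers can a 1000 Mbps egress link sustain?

33

Audio: 240 kbps = 0.240 Mbps.
Average per-viewer bitrate: 0.18×69.910 + 0.10×63.900 + 0.06×27.240 + 0.66×13.480 = 29.505 Mbps.
1000 Mbps = 1,000 Mbps; 1,000 / 29.505 = 33.89 → 33.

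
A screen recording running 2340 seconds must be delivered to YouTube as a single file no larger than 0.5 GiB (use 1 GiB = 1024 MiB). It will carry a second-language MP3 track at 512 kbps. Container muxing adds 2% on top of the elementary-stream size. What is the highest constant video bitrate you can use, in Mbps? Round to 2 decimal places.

Budget: 0.5 GiB = 4295.0 Mb.
Stream payload after overhead: 4295.0 / 1.02 = 4210.8 Mb.
Total bitrate budget: 4210.8 Mb / 2340 s = 1.799 Mbps.
Audio: 512 kbps = 0.512 Mbps.
Video: 1.799 − 0.512 = 1.287 Mbps.

1.29 Mbps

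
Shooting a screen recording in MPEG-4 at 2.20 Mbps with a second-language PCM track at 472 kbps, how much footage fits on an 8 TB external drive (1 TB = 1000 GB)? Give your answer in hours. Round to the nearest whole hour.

6653 hours

Audio: 472 kbps = 0.472 Mbps.
Total bitrate: 2.20 + 0.472 = 2.672 Mbps.
Capacity: 8 TB = 64,000,000 Mb.
Recording time: 64,000,000 / 2.672 = 23,952,096 s ≈ 6,653 hours.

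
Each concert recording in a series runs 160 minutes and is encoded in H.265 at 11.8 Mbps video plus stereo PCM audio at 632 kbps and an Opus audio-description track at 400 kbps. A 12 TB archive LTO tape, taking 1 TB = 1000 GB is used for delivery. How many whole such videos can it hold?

779

160 min = 9600 s
Audio total: 632 + 400 = 1032 kbps = 1.032 Mbps.
Total bitrate: 12.832 Mbps.
Per item: 12.832 Mbps × 9600 s = 123,187 Mb = 15,398 MB.
Capacity: 12 TB = 96,000,000 Mb; 779.30 items → 779 complete.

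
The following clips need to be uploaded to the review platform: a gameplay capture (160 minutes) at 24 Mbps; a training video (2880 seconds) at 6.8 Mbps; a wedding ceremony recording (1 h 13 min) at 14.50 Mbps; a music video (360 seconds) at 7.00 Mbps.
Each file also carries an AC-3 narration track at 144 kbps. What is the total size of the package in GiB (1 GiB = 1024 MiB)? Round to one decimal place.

37.1 GiB

Audio: 144 kbps = 0.144 Mbps.
gameplay capture: 24.144 Mbps × 9600 s = 231782.4 Mb
training video: 6.944 Mbps × 2880 s = 19998.7 Mb
wedding ceremony recording: 14.644 Mbps × 4380 s = 64140.7 Mb
music video: 7.144 Mbps × 360 s = 2571.8 Mb
Total: 318493.7 Mb = 39811.7 MB.
= 37.08 GiB.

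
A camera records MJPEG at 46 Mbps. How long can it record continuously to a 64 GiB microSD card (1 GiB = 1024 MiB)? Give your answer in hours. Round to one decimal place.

Capacity: 64 GiB = 549,756 Mb.
Recording time: 549,756 / 46.000 = 11,951 s ≈ 3.32 hours.

3.3 hours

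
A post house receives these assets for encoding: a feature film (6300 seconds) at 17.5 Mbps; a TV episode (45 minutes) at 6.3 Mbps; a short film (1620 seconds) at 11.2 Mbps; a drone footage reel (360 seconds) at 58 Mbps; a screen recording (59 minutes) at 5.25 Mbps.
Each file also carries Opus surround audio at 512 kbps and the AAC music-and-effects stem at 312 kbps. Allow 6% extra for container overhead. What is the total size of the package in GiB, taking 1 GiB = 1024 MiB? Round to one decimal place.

Audio total: 512 + 312 = 824 kbps = 0.824 Mbps.
feature film: 18.324 Mbps × 6300 s × 1.06 = 122367.7 Mb
TV episode: 7.124 Mbps × 2700 s × 1.06 = 20388.9 Mb
short film: 12.024 Mbps × 1620 s × 1.06 = 20647.6 Mb
drone footage reel: 58.824 Mbps × 360 s × 1.06 = 22447.2 Mb
screen recording: 6.074 Mbps × 3540 s × 1.06 = 22792.1 Mb
Total: 208643.5 Mb = 26080.4 MB.
= 24.29 GiB.

24.3 GiB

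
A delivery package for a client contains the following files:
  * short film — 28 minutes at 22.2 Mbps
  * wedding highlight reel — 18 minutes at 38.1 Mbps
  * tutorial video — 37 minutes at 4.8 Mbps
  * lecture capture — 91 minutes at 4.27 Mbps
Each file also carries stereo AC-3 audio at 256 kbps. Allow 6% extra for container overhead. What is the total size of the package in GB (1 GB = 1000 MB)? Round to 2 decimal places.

15.25 GB

Audio: 256 kbps = 0.256 Mbps.
short film: 22.456 Mbps × 1680 s × 1.06 = 39989.6 Mb
wedding highlight reel: 38.356 Mbps × 1080 s × 1.06 = 43909.9 Mb
tutorial video: 5.056 Mbps × 2220 s × 1.06 = 11897.8 Mb
lecture capture: 4.526 Mbps × 5460 s × 1.06 = 26194.7 Mb
Total: 121992.1 Mb = 15249.0 MB.
= 15.25 GB.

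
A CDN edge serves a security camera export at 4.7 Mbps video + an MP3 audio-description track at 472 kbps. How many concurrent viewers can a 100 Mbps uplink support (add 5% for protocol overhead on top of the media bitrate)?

18

Audio: 472 kbps = 0.472 Mbps.
Per-viewer media rate: 5.172 Mbps.
On the wire with 5% overhead: 5.431 Mbps.
100 Mbps = 100.0 Mbps; 100.0 / 5.431 = 18.41 → 18 viewers.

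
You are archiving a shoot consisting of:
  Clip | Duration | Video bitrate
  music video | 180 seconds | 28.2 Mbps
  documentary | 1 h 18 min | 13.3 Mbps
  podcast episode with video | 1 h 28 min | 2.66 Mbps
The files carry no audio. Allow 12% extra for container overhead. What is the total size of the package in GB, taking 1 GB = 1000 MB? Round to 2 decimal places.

11.39 GB

music video: 28.200 Mbps × 180 s × 1.12 = 5685.1 Mb
documentary: 13.300 Mbps × 4680 s × 1.12 = 69713.3 Mb
podcast episode with video: 2.660 Mbps × 5280 s × 1.12 = 15730.2 Mb
Total: 91128.6 Mb = 11391.1 MB.
= 11.39 GB.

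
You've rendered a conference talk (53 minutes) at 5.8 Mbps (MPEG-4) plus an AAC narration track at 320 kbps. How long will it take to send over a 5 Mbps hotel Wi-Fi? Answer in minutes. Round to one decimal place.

64.9 minutes

53 min = 3180 s
Audio: 320 kbps = 0.320 Mbps.
Total bitrate: 6.120 Mbps.
File: 6.120 Mbps × 3180 s = 19461.6 Mb.
At 5 Mbps: 19461.6 / 5 = 3892.3 s ≈ 64.9 minutes.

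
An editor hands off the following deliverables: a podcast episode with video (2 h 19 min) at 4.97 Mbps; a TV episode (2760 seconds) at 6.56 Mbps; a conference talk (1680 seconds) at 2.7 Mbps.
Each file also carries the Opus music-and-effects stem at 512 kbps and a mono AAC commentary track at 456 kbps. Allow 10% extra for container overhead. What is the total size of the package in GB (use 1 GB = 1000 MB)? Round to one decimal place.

Audio total: 512 + 456 = 968 kbps = 0.968 Mbps.
podcast episode with video: 5.938 Mbps × 8340 s × 1.10 = 54475.2 Mb
TV episode: 7.528 Mbps × 2760 s × 1.10 = 22855.0 Mb
conference talk: 3.668 Mbps × 1680 s × 1.10 = 6778.5 Mb
Total: 84108.7 Mb = 10513.6 MB.
= 10.51 GB.

10.5 GB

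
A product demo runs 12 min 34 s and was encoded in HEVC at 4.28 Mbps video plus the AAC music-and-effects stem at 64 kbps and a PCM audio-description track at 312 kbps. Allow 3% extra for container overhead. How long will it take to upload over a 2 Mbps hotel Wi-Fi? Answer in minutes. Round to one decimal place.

12 min 34 s = 754 s
Audio total: 64 + 312 = 376 kbps = 0.376 Mbps.
Total bitrate: 4.656 Mbps.
File: 4.656 Mbps × 754 s = 3510.6 Mb.
With 3% container overhead: ×1.03. → 3615.9 Mb.
At 2 Mbps: 3615.9 / 2 = 1808.0 s ≈ 30.1 minutes.

30.1 minutes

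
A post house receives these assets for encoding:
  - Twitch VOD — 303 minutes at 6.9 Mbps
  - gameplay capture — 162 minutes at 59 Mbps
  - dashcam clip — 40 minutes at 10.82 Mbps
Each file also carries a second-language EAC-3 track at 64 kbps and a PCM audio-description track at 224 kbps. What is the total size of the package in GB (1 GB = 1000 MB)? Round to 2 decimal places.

91.70 GB

Audio total: 64 + 224 = 288 kbps = 0.288 Mbps.
Twitch VOD: 7.188 Mbps × 18180 s = 130677.8 Mb
gameplay capture: 59.288 Mbps × 9720 s = 576279.4 Mb
dashcam clip: 11.108 Mbps × 2400 s = 26659.2 Mb
Total: 733616.4 Mb = 91702.1 MB.
= 91.70 GB.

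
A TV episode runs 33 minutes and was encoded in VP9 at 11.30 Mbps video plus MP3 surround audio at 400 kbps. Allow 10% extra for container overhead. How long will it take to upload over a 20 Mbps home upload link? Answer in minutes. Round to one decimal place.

33 min = 1980 s
Audio: 400 kbps = 0.400 Mbps.
Total bitrate: 11.700 Mbps.
File: 11.700 Mbps × 1980 s = 23166.0 Mb.
With 10% container overhead: ×1.10. → 25482.6 Mb.
At 20 Mbps: 25482.6 / 20 = 1274.1 s ≈ 21.2 minutes.

21.2 minutes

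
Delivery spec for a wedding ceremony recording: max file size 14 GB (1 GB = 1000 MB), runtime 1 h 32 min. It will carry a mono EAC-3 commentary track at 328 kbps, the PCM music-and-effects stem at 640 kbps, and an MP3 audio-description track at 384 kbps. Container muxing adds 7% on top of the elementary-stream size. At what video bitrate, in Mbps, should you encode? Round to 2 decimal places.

Budget: 14 GB = 112000.0 Mb.
Stream payload after overhead: 112000.0 / 1.07 = 104672.9 Mb.
1 h 32 min = 92 min = 5520 s
Total bitrate budget: 104672.9 Mb / 5520 s = 18.962 Mbps.
Audio total: 328 + 640 + 384 = 1352 kbps = 1.352 Mbps.
Video: 18.962 − 1.352 = 17.610 Mbps.

17.61 Mbps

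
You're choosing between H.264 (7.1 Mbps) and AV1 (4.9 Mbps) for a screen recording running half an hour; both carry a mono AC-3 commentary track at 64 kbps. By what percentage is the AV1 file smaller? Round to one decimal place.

30 min = 1800 s
Audio: 64 kbps = 0.064 Mbps.
H.264: 7.164 Mbps × 1800 s = 12895.2 Mb = 1.501 GiB.
AV1: 4.964 Mbps × 1800 s = 8935.2 Mb = 1.040 GiB.
Reduction: (1 − 1.040/1.501) × 100 = 30.71%.

30.7%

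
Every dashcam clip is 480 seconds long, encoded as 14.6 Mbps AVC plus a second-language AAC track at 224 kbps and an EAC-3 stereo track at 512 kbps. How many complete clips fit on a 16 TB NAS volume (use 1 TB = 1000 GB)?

Audio total: 224 + 512 = 736 kbps = 0.736 Mbps.
Total bitrate: 15.336 Mbps.
Per item: 15.336 Mbps × 480 s = 7,361 Mb = 920.2 MB.
Capacity: 16 TB = 128,000,000 Mb; 17388.28 items → 17388 complete.

17388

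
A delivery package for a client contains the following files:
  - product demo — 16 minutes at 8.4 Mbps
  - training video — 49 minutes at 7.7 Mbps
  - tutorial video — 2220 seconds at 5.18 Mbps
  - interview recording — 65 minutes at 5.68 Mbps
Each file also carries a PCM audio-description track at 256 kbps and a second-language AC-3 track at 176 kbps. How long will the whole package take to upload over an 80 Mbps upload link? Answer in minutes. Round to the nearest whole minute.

14 minutes

Audio total: 256 + 176 = 432 kbps = 0.432 Mbps.
product demo: 8.832 Mbps × 960 s = 8478.7 Mb
training video: 8.132 Mbps × 2940 s = 23908.1 Mb
tutorial video: 5.612 Mbps × 2220 s = 12458.6 Mb
interview recording: 6.112 Mbps × 3900 s = 23836.8 Mb
Total: 68682.2 Mb = 8585.3 MB.
At 80 Mbps: 68682.2 / 80 = 859 s ≈ 14.3 minutes.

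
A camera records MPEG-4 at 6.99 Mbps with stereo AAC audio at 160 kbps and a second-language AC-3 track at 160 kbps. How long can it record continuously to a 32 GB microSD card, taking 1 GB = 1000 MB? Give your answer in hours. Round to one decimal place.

9.7 hours

Audio total: 160 + 160 = 320 kbps = 0.320 Mbps.
Total bitrate: 6.99 + 0.320 = 7.310 Mbps.
Capacity: 32 GB = 256,000 Mb.
Recording time: 256,000 / 7.310 = 35,021 s ≈ 9.73 hours.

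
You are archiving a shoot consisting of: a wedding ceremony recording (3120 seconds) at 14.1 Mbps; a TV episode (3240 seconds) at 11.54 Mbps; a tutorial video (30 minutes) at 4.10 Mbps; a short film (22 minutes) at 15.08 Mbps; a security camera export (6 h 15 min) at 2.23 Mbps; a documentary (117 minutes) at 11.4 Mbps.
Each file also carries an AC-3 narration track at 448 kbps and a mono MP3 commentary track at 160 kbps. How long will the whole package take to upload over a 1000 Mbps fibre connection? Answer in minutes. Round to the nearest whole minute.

4 minutes

Audio total: 448 + 160 = 608 kbps = 0.608 Mbps.
wedding ceremony recording: 14.708 Mbps × 3120 s = 45889.0 Mb
TV episode: 12.148 Mbps × 3240 s = 39359.5 Mb
tutorial video: 4.708 Mbps × 1800 s = 8474.4 Mb
short film: 15.688 Mbps × 1320 s = 20708.2 Mb
security camera export: 2.838 Mbps × 22500 s = 63855.0 Mb
documentary: 12.008 Mbps × 7020 s = 84296.2 Mb
Total: 262582.2 Mb = 32822.8 MB.
At 1000 Mbps: 262582.2 / 1000 = 263 s ≈ 4.38 minutes.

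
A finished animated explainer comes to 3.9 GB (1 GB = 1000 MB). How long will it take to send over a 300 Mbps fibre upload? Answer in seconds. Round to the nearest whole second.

File: 3.9 GB = 31200.0 Mb.
At 300 Mbps: 31200.0 / 300 = 104.0 s ≈ 104 seconds.

104 seconds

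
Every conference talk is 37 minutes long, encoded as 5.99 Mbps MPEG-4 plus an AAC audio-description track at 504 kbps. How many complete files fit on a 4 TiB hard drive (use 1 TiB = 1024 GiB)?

2440

37 min = 2220 s
Audio: 504 kbps = 0.504 Mbps.
Total bitrate: 6.494 Mbps.
Per item: 6.494 Mbps × 2220 s = 14,417 Mb = 1,802 MB.
Capacity: 4 TiB = 35,184,372 Mb; 2440.53 items → 2440 complete.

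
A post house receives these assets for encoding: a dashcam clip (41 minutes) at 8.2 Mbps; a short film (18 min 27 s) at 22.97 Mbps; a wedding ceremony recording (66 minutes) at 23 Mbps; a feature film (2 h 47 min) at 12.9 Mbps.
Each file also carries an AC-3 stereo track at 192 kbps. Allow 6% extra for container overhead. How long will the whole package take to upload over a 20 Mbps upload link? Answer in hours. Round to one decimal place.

Audio: 192 kbps = 0.192 Mbps.
dashcam clip: 8.392 Mbps × 2460 s × 1.06 = 21883.0 Mb
short film: 23.162 Mbps × 1107 s × 1.06 = 27178.8 Mb
wedding ceremony recording: 23.192 Mbps × 3960 s × 1.06 = 97350.7 Mb
feature film: 13.092 Mbps × 10020 s × 1.06 = 139052.8 Mb
Total: 285465.2 Mb = 35683.2 MB.
At 20 Mbps: 285465.2 / 20 = 14273 s ≈ 3.96 hours.

4.0 hours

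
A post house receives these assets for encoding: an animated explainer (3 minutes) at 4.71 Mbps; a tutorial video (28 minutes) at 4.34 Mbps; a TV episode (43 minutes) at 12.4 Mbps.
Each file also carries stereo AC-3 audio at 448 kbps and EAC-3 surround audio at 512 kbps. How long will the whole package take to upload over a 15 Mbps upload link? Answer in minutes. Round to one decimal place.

Audio total: 448 + 512 = 960 kbps = 0.960 Mbps.
animated explainer: 5.670 Mbps × 180 s = 1020.6 Mb
tutorial video: 5.300 Mbps × 1680 s = 8904.0 Mb
TV episode: 13.360 Mbps × 2580 s = 34468.8 Mb
Total: 44393.4 Mb = 5549.2 MB.
At 15 Mbps: 44393.4 / 15 = 2960 s ≈ 49.3 minutes.

49.3 minutes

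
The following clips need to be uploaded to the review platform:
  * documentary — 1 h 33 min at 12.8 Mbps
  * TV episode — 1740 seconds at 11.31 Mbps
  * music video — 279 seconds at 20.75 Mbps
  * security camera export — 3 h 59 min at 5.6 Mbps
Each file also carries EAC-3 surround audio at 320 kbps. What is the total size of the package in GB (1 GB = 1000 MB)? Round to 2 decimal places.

23.03 GB

Audio: 320 kbps = 0.320 Mbps.
documentary: 13.120 Mbps × 5580 s = 73209.6 Mb
TV episode: 11.630 Mbps × 1740 s = 20236.2 Mb
music video: 21.070 Mbps × 279 s = 5878.5 Mb
security camera export: 5.920 Mbps × 14340 s = 84892.8 Mb
Total: 184217.1 Mb = 23027.1 MB.
= 23.03 GB.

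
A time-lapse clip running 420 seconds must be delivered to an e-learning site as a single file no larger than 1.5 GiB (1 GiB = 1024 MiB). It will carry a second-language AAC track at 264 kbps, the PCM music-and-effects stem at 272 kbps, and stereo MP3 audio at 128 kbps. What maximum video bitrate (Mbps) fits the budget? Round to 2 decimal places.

Budget: 1.5 GiB = 12884.9 Mb.
Total bitrate budget: 12884.9 Mb / 420 s = 30.678 Mbps.
Audio total: 264 + 272 + 128 = 664 kbps = 0.664 Mbps.
Video: 30.678 − 0.664 = 30.014 Mbps.

30.01 Mbps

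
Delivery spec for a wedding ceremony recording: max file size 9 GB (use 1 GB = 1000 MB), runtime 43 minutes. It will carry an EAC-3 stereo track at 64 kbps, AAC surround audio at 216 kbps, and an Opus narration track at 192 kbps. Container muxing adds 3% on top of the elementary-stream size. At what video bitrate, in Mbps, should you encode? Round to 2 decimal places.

Budget: 9 GB = 72000.0 Mb.
Stream payload after overhead: 72000.0 / 1.03 = 69902.9 Mb.
43 min = 2580 s
Total bitrate budget: 69902.9 Mb / 2580 s = 27.094 Mbps.
Audio total: 64 + 216 + 192 = 472 kbps = 0.472 Mbps.
Video: 27.094 − 0.472 = 26.622 Mbps.

26.62 Mbps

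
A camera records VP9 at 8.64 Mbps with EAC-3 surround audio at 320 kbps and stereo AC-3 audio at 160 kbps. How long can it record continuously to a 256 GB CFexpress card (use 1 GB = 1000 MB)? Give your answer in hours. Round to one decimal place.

Audio total: 320 + 160 = 480 kbps = 0.480 Mbps.
Total bitrate: 8.64 + 0.480 = 9.120 Mbps.
Capacity: 256 GB = 2,048,000 Mb.
Recording time: 2,048,000 / 9.120 = 224,561 s ≈ 62.4 hours.

62.4 hours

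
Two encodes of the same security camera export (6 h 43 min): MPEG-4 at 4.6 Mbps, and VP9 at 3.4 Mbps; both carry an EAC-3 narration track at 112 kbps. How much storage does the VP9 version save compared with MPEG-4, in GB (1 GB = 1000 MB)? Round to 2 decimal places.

3.63 GB

6 h 43 min = 403 min = 24180 s
Audio: 112 kbps = 0.112 Mbps.
MPEG-4: 4.712 Mbps × 24180 s = 113936.2 Mb = 14.242 GB.
VP9: 3.512 Mbps × 24180 s = 84920.2 Mb = 10.615 GB.
Saving: 14.242 − 10.615 = 3.627 GB.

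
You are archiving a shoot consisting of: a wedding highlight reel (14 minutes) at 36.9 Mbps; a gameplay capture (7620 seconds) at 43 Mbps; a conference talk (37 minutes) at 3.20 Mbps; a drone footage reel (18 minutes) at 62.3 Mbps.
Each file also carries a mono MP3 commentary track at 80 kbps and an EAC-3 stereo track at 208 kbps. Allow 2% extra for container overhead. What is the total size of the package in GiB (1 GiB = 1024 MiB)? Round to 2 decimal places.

51.82 GiB

Audio total: 80 + 208 = 288 kbps = 0.288 Mbps.
wedding highlight reel: 37.188 Mbps × 840 s × 1.02 = 31862.7 Mb
gameplay capture: 43.288 Mbps × 7620 s × 1.02 = 336451.7 Mb
conference talk: 3.488 Mbps × 2220 s × 1.02 = 7898.2 Mb
drone footage reel: 62.588 Mbps × 1080 s × 1.02 = 68946.9 Mb
Total: 445159.5 Mb = 55644.9 MB.
= 51.82 GiB.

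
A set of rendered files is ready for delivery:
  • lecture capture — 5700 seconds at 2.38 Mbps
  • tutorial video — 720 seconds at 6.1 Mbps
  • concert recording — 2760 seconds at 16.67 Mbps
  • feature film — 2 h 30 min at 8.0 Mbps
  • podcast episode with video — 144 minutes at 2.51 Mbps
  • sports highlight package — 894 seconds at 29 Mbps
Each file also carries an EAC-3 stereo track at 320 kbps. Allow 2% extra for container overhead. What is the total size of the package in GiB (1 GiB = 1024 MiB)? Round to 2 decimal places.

22.85 GiB

Audio: 320 kbps = 0.320 Mbps.
lecture capture: 2.700 Mbps × 5700 s × 1.02 = 15697.8 Mb
tutorial video: 6.420 Mbps × 720 s × 1.02 = 4714.8 Mb
concert recording: 16.990 Mbps × 2760 s × 1.02 = 47830.2 Mb
feature film: 8.320 Mbps × 9000 s × 1.02 = 76377.6 Mb
podcast episode with video: 2.830 Mbps × 8640 s × 1.02 = 24940.2 Mb
sports highlight package: 29.320 Mbps × 894 s × 1.02 = 26736.3 Mb
Total: 196297.0 Mb = 24537.1 MB.
= 22.85 GiB.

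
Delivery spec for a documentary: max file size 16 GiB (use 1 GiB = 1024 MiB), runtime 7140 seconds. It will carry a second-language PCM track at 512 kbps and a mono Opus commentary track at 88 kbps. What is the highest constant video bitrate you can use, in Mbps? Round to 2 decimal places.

Budget: 16 GiB = 137439.0 Mb.
Total bitrate budget: 137439.0 Mb / 7140 s = 19.249 Mbps.
Audio total: 512 + 88 = 600 kbps = 0.600 Mbps.
Video: 19.249 − 0.600 = 18.649 Mbps.

18.65 Mbps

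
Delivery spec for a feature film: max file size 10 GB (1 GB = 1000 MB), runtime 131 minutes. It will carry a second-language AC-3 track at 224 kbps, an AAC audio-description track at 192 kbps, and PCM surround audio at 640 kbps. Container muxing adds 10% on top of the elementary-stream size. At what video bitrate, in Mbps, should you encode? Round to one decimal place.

Budget: 10 GB = 80000.0 Mb.
Stream payload after overhead: 80000.0 / 1.10 = 72727.3 Mb.
131 min = 7860 s
Total bitrate budget: 72727.3 Mb / 7860 s = 9.253 Mbps.
Audio total: 224 + 192 + 640 = 1056 kbps = 1.056 Mbps.
Video: 9.253 − 1.056 = 8.197 Mbps.

8.2 Mbps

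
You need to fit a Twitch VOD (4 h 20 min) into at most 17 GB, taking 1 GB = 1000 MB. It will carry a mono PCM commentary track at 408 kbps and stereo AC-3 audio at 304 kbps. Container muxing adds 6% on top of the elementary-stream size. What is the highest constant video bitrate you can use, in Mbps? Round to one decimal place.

7.5 Mbps

Budget: 17 GB = 136000.0 Mb.
Stream payload after overhead: 136000.0 / 1.06 = 128301.9 Mb.
4 h 20 min = 260 min = 15600 s
Total bitrate budget: 128301.9 Mb / 15600 s = 8.224 Mbps.
Audio total: 408 + 304 = 712 kbps = 0.712 Mbps.
Video: 8.224 − 0.712 = 7.512 Mbps.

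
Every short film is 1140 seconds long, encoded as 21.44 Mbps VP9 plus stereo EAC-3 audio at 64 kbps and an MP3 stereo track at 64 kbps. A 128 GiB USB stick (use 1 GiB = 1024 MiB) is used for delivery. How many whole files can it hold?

44

Audio total: 64 + 64 = 128 kbps = 0.128 Mbps.
Total bitrate: 21.568 Mbps.
Per item: 21.568 Mbps × 1140 s = 24,588 Mb = 3,073 MB.
Capacity: 128 GiB = 1,099,512 Mb; 44.72 items → 44 complete.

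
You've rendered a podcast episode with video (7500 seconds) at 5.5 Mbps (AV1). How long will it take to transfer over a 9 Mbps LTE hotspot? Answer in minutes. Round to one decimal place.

76.4 minutes

File: 5.500 Mbps × 7500 s = 41250.0 Mb.
At 9 Mbps: 41250.0 / 9 = 4583.3 s ≈ 76.4 minutes.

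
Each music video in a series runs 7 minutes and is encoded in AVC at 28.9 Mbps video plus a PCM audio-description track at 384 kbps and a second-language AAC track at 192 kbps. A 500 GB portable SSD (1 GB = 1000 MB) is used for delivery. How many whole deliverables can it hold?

323

7 min = 420 s
Audio total: 384 + 192 = 576 kbps = 0.576 Mbps.
Total bitrate: 29.476 Mbps.
Per item: 29.476 Mbps × 420 s = 12,380 Mb = 1,547 MB.
Capacity: 500 GB = 4,000,000 Mb; 323.10 items → 323 complete.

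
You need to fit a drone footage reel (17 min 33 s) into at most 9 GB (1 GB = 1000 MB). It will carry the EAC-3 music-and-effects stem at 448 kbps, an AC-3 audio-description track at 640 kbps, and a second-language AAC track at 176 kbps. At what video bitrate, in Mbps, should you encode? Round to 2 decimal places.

67.11 Mbps

Budget: 9 GB = 72000.0 Mb.
17 min 33 s = 1053 s
Total bitrate budget: 72000.0 Mb / 1053 s = 68.376 Mbps.
Audio total: 448 + 640 + 176 = 1264 kbps = 1.264 Mbps.
Video: 68.376 − 1.264 = 67.112 Mbps.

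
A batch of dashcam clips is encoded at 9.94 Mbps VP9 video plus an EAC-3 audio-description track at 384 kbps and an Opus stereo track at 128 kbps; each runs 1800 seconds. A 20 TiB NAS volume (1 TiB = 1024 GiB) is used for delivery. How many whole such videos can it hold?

9350

Audio total: 384 + 128 = 512 kbps = 0.512 Mbps.
Total bitrate: 10.452 Mbps.
Per item: 10.452 Mbps × 1800 s = 18,814 Mb = 2,352 MB.
Capacity: 20 TiB = 175,921,860 Mb; 9350.78 items → 9350 complete.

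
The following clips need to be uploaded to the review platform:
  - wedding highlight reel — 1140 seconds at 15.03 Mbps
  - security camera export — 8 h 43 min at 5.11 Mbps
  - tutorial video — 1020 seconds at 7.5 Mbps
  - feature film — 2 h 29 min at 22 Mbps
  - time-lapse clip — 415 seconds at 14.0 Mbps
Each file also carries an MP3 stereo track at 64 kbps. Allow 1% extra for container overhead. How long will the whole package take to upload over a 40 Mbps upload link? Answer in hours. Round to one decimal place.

Audio: 64 kbps = 0.064 Mbps.
wedding highlight reel: 15.094 Mbps × 1140 s × 1.01 = 17379.2 Mb
security camera export: 5.174 Mbps × 31380 s × 1.01 = 163983.7 Mb
tutorial video: 7.564 Mbps × 1020 s × 1.01 = 7792.4 Mb
feature film: 22.064 Mbps × 8940 s × 1.01 = 199224.7 Mb
time-lapse clip: 14.064 Mbps × 415 s × 1.01 = 5894.9 Mb
Total: 394275.0 Mb = 49284.4 MB.
At 40 Mbps: 394275.0 / 40 = 9857 s ≈ 2.74 hours.

2.7 hours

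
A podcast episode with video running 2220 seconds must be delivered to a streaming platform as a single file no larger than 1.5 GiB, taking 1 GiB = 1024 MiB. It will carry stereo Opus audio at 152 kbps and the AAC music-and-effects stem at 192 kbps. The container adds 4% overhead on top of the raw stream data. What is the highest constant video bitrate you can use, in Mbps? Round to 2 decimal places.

Budget: 1.5 GiB = 12884.9 Mb.
Stream payload after overhead: 12884.9 / 1.04 = 12389.3 Mb.
Total bitrate budget: 12389.3 Mb / 2220 s = 5.581 Mbps.
Audio total: 152 + 192 = 344 kbps = 0.344 Mbps.
Video: 5.581 − 0.344 = 5.237 Mbps.

5.24 Mbps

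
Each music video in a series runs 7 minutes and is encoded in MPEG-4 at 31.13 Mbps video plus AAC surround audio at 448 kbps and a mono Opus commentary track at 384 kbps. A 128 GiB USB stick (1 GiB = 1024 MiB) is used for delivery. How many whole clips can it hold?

81

7 min = 420 s
Audio total: 448 + 384 = 832 kbps = 0.832 Mbps.
Total bitrate: 31.962 Mbps.
Per item: 31.962 Mbps × 420 s = 13,424 Mb = 1,678 MB.
Capacity: 128 GiB = 1,099,512 Mb; 81.91 items → 81 complete.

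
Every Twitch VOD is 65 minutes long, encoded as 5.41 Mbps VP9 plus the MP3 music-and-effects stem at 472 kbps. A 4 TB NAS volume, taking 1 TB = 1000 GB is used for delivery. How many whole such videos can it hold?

1394

65 min = 3900 s
Audio: 472 kbps = 0.472 Mbps.
Total bitrate: 5.882 Mbps.
Per item: 5.882 Mbps × 3900 s = 22,940 Mb = 2,867 MB.
Capacity: 4 TB = 32,000,000 Mb; 1394.96 items → 1394 complete.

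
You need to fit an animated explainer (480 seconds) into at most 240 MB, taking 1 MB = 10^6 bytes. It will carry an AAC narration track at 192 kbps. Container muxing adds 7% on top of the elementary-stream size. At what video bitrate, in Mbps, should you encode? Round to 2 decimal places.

Budget: 240 MB = 1920.0 Mb.
Stream payload after overhead: 1920.0 / 1.07 = 1794.4 Mb.
Total bitrate budget: 1794.4 Mb / 480 s = 3.738 Mbps.
Audio: 192 kbps = 0.192 Mbps.
Video: 3.738 − 0.192 = 3.546 Mbps.

3.55 Mbps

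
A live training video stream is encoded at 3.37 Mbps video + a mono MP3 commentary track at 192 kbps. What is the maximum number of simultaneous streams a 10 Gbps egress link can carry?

2807

Audio: 192 kbps = 0.192 Mbps.
Per-viewer media rate: 3.562 Mbps.
10 Gbps = 10,000 Mbps; 10,000 / 3.562 = 2807.41 → 2807 viewers.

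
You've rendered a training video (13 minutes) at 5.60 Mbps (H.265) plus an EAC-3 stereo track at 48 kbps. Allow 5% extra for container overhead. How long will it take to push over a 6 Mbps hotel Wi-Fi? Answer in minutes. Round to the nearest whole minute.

13 min = 780 s
Audio: 48 kbps = 0.048 Mbps.
Total bitrate: 5.648 Mbps.
File: 5.648 Mbps × 780 s = 4405.4 Mb.
With 5% container overhead: ×1.05. → 4625.7 Mb.
At 6 Mbps: 4625.7 / 6 = 771.0 s ≈ 12.8 minutes.

13 minutes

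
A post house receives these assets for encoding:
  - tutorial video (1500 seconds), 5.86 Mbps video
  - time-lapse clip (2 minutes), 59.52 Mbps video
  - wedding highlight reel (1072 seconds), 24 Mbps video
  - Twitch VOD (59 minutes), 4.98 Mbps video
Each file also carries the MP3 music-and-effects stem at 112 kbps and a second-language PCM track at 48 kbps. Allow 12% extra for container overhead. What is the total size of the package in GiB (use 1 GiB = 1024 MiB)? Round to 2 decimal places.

Audio total: 112 + 48 = 160 kbps = 0.160 Mbps.
tutorial video: 6.020 Mbps × 1500 s × 1.12 = 10113.6 Mb
time-lapse clip: 59.680 Mbps × 120 s × 1.12 = 8021.0 Mb
wedding highlight reel: 24.160 Mbps × 1072 s × 1.12 = 29007.5 Mb
Twitch VOD: 5.140 Mbps × 3540 s × 1.12 = 20379.1 Mb
Total: 67521.1 Mb = 8440.1 MB.
= 7.860 GiB.

7.86 GiB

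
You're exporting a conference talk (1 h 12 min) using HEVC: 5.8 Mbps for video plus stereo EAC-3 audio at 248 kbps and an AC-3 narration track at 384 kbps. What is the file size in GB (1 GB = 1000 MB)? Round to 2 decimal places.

1 h 12 min = 72 min = 4320 s
Audio total: 248 + 384 = 632 kbps = 0.632 Mbps.
Total bitrate: 5.8 + 0.632 = 6.432 Mbps.
Stream data: 6.432 Mbps × 4320 s = 27786.2 Mb.
27,786 Mb ÷ 8 = 3,473 MB → 3.473 GB.

3.47 GB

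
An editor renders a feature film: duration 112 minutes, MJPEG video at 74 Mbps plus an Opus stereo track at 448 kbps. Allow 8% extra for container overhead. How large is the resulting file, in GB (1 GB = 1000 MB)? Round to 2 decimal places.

67.54 GB

112 min = 6720 s
Audio: 448 kbps = 0.448 Mbps.
Total bitrate: 74 + 0.448 = 74.448 Mbps.
Stream data: 74.448 Mbps × 6720 s = 500290.6 Mb.
With 8% container overhead: ×1.08.
540,314 Mb ÷ 8 = 67,539 MB → 67.54 GB.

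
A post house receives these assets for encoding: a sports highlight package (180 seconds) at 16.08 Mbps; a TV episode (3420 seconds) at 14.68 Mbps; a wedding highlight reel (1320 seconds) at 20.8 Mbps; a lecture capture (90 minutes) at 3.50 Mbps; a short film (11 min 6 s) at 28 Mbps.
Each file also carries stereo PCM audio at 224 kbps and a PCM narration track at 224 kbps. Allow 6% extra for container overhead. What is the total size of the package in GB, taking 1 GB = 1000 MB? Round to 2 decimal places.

16.30 GB

Audio total: 224 + 224 = 448 kbps = 0.448 Mbps.
sports highlight package: 16.528 Mbps × 180 s × 1.06 = 3153.5 Mb
TV episode: 15.128 Mbps × 3420 s × 1.06 = 54842.0 Mb
wedding highlight reel: 21.248 Mbps × 1320 s × 1.06 = 29730.2 Mb
lecture capture: 3.948 Mbps × 5400 s × 1.06 = 22598.4 Mb
short film: 28.448 Mbps × 666 s × 1.06 = 20083.2 Mb
Total: 130407.3 Mb = 16300.9 MB.
= 16.30 GB.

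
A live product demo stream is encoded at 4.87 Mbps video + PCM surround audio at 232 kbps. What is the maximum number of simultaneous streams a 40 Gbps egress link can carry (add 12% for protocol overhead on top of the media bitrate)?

Audio: 232 kbps = 0.232 Mbps.
Per-viewer media rate: 5.102 Mbps.
On the wire with 12% overhead: 5.714 Mbps.
40 Gbps = 40,000 Mbps; 40,000 / 5.714 = 7000.06 → 7000 viewers.

7000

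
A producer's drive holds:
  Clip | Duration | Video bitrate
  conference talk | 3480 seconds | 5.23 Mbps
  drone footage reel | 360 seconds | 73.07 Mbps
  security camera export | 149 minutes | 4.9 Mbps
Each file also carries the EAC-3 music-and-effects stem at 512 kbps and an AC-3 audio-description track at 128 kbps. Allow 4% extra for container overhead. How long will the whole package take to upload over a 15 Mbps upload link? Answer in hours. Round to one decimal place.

1.9 hours

Audio total: 512 + 128 = 640 kbps = 0.640 Mbps.
conference talk: 5.870 Mbps × 3480 s × 1.04 = 21244.7 Mb
drone footage reel: 73.710 Mbps × 360 s × 1.04 = 27597.0 Mb
security camera export: 5.540 Mbps × 8940 s × 1.04 = 51508.7 Mb
Total: 100350.4 Mb = 12543.8 MB.
At 15 Mbps: 100350.4 / 15 = 6690 s ≈ 1.86 hours.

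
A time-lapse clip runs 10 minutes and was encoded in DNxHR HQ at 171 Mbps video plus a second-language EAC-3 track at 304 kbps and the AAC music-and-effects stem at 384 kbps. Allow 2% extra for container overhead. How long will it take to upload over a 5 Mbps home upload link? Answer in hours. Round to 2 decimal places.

10 min = 600 s
Audio total: 304 + 384 = 688 kbps = 0.688 Mbps.
Total bitrate: 171.688 Mbps.
File: 171.688 Mbps × 600 s = 103012.8 Mb.
With 2% container overhead: ×1.02. → 105073.1 Mb.
At 5 Mbps: 105073.1 / 5 = 21014.6 s ≈ 5.84 hours.

5.84 hours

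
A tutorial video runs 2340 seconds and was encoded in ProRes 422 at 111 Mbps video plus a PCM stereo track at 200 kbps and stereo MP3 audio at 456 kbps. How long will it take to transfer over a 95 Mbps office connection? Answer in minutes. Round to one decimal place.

45.8 minutes

Audio total: 200 + 456 = 656 kbps = 0.656 Mbps.
Total bitrate: 111.656 Mbps.
File: 111.656 Mbps × 2340 s = 261275.0 Mb.
At 95 Mbps: 261275.0 / 95 = 2750.3 s ≈ 45.8 minutes.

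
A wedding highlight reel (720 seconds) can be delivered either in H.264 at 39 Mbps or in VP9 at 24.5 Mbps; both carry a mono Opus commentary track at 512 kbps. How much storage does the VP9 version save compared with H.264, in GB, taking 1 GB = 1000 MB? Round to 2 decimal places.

Audio: 512 kbps = 0.512 Mbps.
H.264: 39.512 Mbps × 720 s = 28448.6 Mb = 3.556 GB.
VP9: 25.012 Mbps × 720 s = 18008.6 Mb = 2.251 GB.
Saving: 3.556 − 2.251 = 1.305 GB.

1.31 GB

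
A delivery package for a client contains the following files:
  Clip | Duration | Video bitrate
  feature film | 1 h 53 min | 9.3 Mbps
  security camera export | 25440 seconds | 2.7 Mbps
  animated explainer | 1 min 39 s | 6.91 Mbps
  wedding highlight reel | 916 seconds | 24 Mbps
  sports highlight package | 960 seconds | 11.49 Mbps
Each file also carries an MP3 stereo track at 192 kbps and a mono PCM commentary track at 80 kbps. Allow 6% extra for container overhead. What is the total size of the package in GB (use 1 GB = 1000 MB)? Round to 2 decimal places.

Audio total: 192 + 80 = 272 kbps = 0.272 Mbps.
feature film: 9.572 Mbps × 6780 s × 1.06 = 68792.0 Mb
security camera export: 2.972 Mbps × 25440 s × 1.06 = 80144.1 Mb
animated explainer: 7.182 Mbps × 99 s × 1.06 = 753.7 Mb
wedding highlight reel: 24.272 Mbps × 916 s × 1.06 = 23567.1 Mb
sports highlight package: 11.762 Mbps × 960 s × 1.06 = 11969.0 Mb
Total: 185226.0 Mb = 23153.3 MB.
= 23.15 GB.

23.15 GB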